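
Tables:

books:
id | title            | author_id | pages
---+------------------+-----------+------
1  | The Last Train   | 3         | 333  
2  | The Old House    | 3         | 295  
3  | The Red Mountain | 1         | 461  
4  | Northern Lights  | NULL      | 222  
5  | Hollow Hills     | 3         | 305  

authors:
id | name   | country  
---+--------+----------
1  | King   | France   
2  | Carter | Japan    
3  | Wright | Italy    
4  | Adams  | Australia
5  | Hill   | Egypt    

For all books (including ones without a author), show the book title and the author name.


LEFT JOIN keeps every row from books (the left table); where author_id has no match in authors, the author columns become NULL. Walk through each book:
  - book 1 (The Last Train): author_id=3 -> matches Wright
  - book 2 (The Old House): author_id=3 -> matches Wright
  - book 3 (The Red Mountain): author_id=1 -> matches King
  - book 4 (Northern Lights): author_id=NULL, no match -> kept with NULL
  - book 5 (Hollow Hills): author_id=3 -> matches Wright
All 5 rows appear; 1 has NULL author.

SQL:
SELECT a.title, b.name AS author
FROM books a
LEFT JOIN authors b ON a.author_id = b.id

Result:
title            | author
-----------------+-------
The Last Train   | Wright
The Old House    | Wright
The Red Mountain | King  
Northern Lights  | NULL  
Hollow Hills     | Wright


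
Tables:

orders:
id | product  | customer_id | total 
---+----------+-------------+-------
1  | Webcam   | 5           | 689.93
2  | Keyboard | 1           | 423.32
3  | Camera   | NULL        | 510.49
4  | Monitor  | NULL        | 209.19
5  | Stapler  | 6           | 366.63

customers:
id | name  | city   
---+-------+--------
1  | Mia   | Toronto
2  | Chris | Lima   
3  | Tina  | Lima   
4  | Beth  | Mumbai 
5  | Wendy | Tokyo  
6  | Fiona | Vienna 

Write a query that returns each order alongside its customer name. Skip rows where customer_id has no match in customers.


INNER JOIN keeps only orders rows whose customer_id matches an id in customers. Walk through each order:
  - order 1 (Webcam): customer_id=5 -> matches Wendy
  - order 2 (Keyboard): customer_id=1 -> matches Mia
  - order 3 (Camera): customer_id=NULL, no match -> dropped
  - order 4 (Monitor): customer_id=NULL, no match -> dropped
  - order 5 (Stapler): customer_id=6 -> matches Fiona
So 2 of 5 rows are dropped.

SQL:
SELECT a.product, b.name AS customer
FROM orders a
INNER JOIN customers b ON a.customer_id = b.id

Result:
product  | customer
---------+---------
Webcam   | Wendy   
Keyboard | Mia     
Stapler  | Fiona   


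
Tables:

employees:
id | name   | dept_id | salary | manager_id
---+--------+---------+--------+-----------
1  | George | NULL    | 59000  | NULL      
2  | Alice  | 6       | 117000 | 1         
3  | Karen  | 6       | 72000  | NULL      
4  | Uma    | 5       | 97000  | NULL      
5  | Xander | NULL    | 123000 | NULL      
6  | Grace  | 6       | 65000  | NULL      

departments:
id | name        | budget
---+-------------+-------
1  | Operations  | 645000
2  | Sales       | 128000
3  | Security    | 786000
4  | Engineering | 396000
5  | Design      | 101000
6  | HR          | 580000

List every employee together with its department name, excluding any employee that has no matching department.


INNER JOIN keeps only employees rows whose dept_id matches an id in departments. Walk through each employee:
  - employee 1 (George): dept_id=NULL, no match -> dropped
  - employee 2 (Alice): dept_id=6 -> matches HR
  - employee 3 (Karen): dept_id=6 -> matches HR
  - employee 4 (Uma): dept_id=5 -> matches Design
  - employee 5 (Xander): dept_id=NULL, no match -> dropped
  - employee 6 (Grace): dept_id=6 -> matches HR
So 2 of 6 rows are dropped.

SQL:
SELECT a.name, b.name AS department
FROM employees a
INNER JOIN departments b ON a.dept_id = b.id

Result:
name  | department
------+-----------
Alice | HR        
Karen | HR        
Uma   | Design    
Grace | HR        


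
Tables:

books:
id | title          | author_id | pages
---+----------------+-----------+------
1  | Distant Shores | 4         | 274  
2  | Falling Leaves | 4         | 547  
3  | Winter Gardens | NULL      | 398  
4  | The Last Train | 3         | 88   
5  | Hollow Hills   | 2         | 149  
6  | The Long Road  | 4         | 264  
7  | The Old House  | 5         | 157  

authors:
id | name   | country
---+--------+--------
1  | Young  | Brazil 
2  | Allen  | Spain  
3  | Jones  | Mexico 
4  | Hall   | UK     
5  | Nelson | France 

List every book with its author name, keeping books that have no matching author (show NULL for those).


LEFT JOIN keeps every row from books (the left table); where author_id has no match in authors, the author columns become NULL. Walk through each book:
  - book 1 (Distant Shores): author_id=4 -> matches Hall
  - book 2 (Falling Leaves): author_id=4 -> matches Hall
  - book 3 (Winter Gardens): author_id=NULL, no match -> kept with NULL
  - book 4 (The Last Train): author_id=3 -> matches Jones
  - book 5 (Hollow Hills): author_id=2 -> matches Allen
  - book 6 (The Long Road): author_id=4 -> matches Hall
  - book 7 (The Old House): author_id=5 -> matches Nelson
All 7 rows appear; 1 has NULL author.

SQL:
SELECT a.title, b.name AS author
FROM books a
LEFT JOIN authors b ON a.author_id = b.id

Result:
title          | author
---------------+-------
Distant Shores | Hall  
Falling Leaves | Hall  
Winter Gardens | NULL  
The Last Train | Jones 
Hollow Hills   | Allen 
The Long Road  | Hall  
The Old House  | Nelson


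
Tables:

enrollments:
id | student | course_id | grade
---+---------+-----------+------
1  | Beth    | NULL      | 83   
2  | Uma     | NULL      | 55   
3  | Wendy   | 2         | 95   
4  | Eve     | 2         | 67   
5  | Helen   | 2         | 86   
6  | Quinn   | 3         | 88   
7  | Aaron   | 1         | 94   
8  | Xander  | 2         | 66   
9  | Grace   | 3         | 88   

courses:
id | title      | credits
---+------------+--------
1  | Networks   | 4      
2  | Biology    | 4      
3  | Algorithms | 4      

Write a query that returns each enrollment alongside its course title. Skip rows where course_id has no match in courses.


INNER JOIN keeps only enrollments rows whose course_id matches an id in courses. Walk through each enrollment:
  - enrollment 1 (Beth): course_id=NULL, no match -> dropped
  - enrollment 2 (Uma): course_id=NULL, no match -> dropped
  - enrollment 3 (Wendy): course_id=2 -> matches Biology
  - enrollment 4 (Eve): course_id=2 -> matches Biology
  - enrollment 5 (Helen): course_id=2 -> matches Biology
  - enrollment 6 (Quinn): course_id=3 -> matches Algorithms
  - enrollment 7 (Aaron): course_id=1 -> matches Networks
  - enrollment 8 (Xander): course_id=2 -> matches Biology
  - enrollment 9 (Grace): course_id=3 -> matches Algorithms
So 2 of 9 rows are dropped.

SQL:
SELECT a.student, b.title AS course
FROM enrollments a
INNER JOIN courses b ON a.course_id = b.id

Result:
student | course    
--------+-----------
Wendy   | Biology   
Eve     | Biology   
Helen   | Biology   
Quinn   | Algorithms
Aaron   | Networks  
Xander  | Biology   
Grace   | Algorithms


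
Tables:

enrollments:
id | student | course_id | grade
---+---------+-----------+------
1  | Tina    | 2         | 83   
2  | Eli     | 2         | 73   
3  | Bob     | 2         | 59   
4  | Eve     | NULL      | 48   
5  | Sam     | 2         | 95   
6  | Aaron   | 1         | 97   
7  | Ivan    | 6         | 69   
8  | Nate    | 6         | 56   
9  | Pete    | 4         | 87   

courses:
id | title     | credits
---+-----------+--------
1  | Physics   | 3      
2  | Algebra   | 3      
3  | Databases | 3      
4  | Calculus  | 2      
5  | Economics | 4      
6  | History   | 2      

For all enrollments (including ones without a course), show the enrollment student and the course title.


LEFT JOIN keeps every row from enrollments (the left table); where course_id has no match in courses, the course columns become NULL. Walk through each enrollment:
  - enrollment 1 (Tina): course_id=2 -> matches Algebra
  - enrollment 2 (Eli): course_id=2 -> matches Algebra
  - enrollment 3 (Bob): course_id=2 -> matches Algebra
  - enrollment 4 (Eve): course_id=NULL, no match -> kept with NULL
  - enrollment 5 (Sam): course_id=2 -> matches Algebra
  - enrollment 6 (Aaron): course_id=1 -> matches Physics
  - enrollment 7 (Ivan): course_id=6 -> matches History
  - enrollment 8 (Nate): course_id=6 -> matches History
  - enrollment 9 (Pete): course_id=4 -> matches Calculus
All 9 rows appear; 1 has NULL course.

SQL:
SELECT a.student, b.title AS course
FROM enrollments a
LEFT JOIN courses b ON a.course_id = b.id

Result:
student | course  
--------+---------
Tina    | Algebra 
Eli     | Algebra 
Bob     | Algebra 
Eve     | NULL    
Sam     | Algebra 
Aaron   | Physics 
Ivan    | History 
Nate    | History 
Pete    | Calculus


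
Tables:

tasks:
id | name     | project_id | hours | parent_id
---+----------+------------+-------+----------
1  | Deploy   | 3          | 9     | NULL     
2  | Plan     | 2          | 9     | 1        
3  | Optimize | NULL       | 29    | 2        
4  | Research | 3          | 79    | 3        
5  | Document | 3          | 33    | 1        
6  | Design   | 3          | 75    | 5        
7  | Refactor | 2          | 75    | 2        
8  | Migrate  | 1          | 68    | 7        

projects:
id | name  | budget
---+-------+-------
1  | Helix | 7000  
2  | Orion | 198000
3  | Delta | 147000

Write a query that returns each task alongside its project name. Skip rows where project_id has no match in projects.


INNER JOIN keeps only tasks rows whose project_id matches an id in projects. Walk through each task:
  - task 1 (Deploy): project_id=3 -> matches Delta
  - task 2 (Plan): project_id=2 -> matches Orion
  - task 3 (Optimize): project_id=NULL, no match -> dropped
  - task 4 (Research): project_id=3 -> matches Delta
  - task 5 (Document): project_id=3 -> matches Delta
  - task 6 (Design): project_id=3 -> matches Delta
  - task 7 (Refactor): project_id=2 -> matches Orion
  - task 8 (Migrate): project_id=1 -> matches Helix
So 1 of 8 rows is dropped.

SQL:
SELECT a.name, b.name AS project
FROM tasks a
INNER JOIN projects b ON a.project_id = b.id

Result:
name     | project
---------+--------
Deploy   | Delta  
Plan     | Orion  
Research | Delta  
Document | Delta  
Design   | Delta  
Refactor | Orion  
Migrate  | Helix  


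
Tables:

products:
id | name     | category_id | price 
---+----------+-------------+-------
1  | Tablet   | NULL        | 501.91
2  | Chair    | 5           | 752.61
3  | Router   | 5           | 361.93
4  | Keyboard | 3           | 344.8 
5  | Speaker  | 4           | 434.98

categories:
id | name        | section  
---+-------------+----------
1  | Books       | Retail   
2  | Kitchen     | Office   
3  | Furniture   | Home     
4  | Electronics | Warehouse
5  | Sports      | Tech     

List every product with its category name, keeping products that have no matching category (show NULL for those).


LEFT JOIN keeps every row from products (the left table); where category_id has no match in categories, the category columns become NULL. Walk through each product:
  - product 1 (Tablet): category_id=NULL, no match -> kept with NULL
  - product 2 (Chair): category_id=5 -> matches Sports
  - product 3 (Router): category_id=5 -> matches Sports
  - product 4 (Keyboard): category_id=3 -> matches Furniture
  - product 5 (Speaker): category_id=4 -> matches Electronics
All 5 rows appear; 1 has NULL category.

SQL:
SELECT a.name, b.name AS category
FROM products a
LEFT JOIN categories b ON a.category_id = b.id

Result:
name     | category   
---------+------------
Tablet   | NULL       
Chair    | Sports     
Router   | Sports     
Keyboard | Furniture  
Speaker  | Electronics


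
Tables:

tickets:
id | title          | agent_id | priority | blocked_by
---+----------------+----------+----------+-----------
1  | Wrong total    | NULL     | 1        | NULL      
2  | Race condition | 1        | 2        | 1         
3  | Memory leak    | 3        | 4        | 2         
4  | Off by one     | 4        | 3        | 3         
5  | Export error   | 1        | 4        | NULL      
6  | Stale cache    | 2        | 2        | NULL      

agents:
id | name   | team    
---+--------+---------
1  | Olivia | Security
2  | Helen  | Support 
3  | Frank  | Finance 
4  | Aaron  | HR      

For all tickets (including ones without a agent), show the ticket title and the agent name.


LEFT JOIN keeps every row from tickets (the left table); where agent_id has no match in agents, the agent columns become NULL. Walk through each ticket:
  - ticket 1 (Wrong total): agent_id=NULL, no match -> kept with NULL
  - ticket 2 (Race condition): agent_id=1 -> matches Olivia
  - ticket 3 (Memory leak): agent_id=3 -> matches Frank
  - ticket 4 (Off by one): agent_id=4 -> matches Aaron
  - ticket 5 (Export error): agent_id=1 -> matches Olivia
  - ticket 6 (Stale cache): agent_id=2 -> matches Helen
All 6 rows appear; 1 has NULL agent.

SQL:
SELECT a.title, b.name AS agent
FROM tickets a
LEFT JOIN agents b ON a.agent_id = b.id

Result:
title          | agent 
---------------+-------
Wrong total    | NULL  
Race condition | Olivia
Memory leak    | Frank 
Off by one     | Aaron 
Export error   | Olivia
Stale cache    | Helen 


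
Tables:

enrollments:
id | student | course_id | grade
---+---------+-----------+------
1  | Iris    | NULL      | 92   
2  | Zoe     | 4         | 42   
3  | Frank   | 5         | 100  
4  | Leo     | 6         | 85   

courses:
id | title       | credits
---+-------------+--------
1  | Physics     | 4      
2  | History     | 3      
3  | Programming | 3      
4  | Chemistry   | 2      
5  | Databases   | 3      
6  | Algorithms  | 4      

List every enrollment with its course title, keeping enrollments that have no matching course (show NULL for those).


LEFT JOIN keeps every row from enrollments (the left table); where course_id has no match in courses, the course columns become NULL. Walk through each enrollment:
  - enrollment 1 (Iris): course_id=NULL, no match -> kept with NULL
  - enrollment 2 (Zoe): course_id=4 -> matches Chemistry
  - enrollment 3 (Frank): course_id=5 -> matches Databases
  - enrollment 4 (Leo): course_id=6 -> matches Algorithms
All 4 rows appear; 1 has NULL course.

SQL:
SELECT a.student, b.title AS course
FROM enrollments a
LEFT JOIN courses b ON a.course_id = b.id

Result:
student | course    
--------+-----------
Iris    | NULL      
Zoe     | Chemistry 
Frank   | Databases 
Leo     | Algorithms


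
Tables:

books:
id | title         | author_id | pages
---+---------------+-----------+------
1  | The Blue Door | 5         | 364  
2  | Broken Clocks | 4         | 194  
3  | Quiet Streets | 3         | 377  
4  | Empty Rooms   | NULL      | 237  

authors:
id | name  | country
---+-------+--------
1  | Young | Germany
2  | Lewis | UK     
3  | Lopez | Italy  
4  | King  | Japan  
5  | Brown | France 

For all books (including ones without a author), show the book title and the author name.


LEFT JOIN keeps every row from books (the left table); where author_id has no match in authors, the author columns become NULL. Walk through each book:
  - book 1 (The Blue Door): author_id=5 -> matches Brown
  - book 2 (Broken Clocks): author_id=4 -> matches King
  - book 3 (Quiet Streets): author_id=3 -> matches Lopez
  - book 4 (Empty Rooms): author_id=NULL, no match -> kept with NULL
All 4 rows appear; 1 has NULL author.

SQL:
SELECT a.title, b.name AS author
FROM books a
LEFT JOIN authors b ON a.author_id = b.id

Result:
title         | author
--------------+-------
The Blue Door | Brown 
Broken Clocks | King  
Quiet Streets | Lopez 
Empty Rooms   | NULL  


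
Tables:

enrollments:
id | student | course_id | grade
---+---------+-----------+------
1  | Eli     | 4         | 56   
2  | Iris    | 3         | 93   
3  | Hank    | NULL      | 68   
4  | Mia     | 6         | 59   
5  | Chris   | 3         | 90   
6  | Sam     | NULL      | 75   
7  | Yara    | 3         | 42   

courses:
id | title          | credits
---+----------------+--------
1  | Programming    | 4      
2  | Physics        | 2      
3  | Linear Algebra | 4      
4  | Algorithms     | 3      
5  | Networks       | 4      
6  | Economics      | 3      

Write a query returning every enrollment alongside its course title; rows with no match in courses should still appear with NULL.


LEFT JOIN keeps every row from enrollments (the left table); where course_id has no match in courses, the course columns become NULL. Walk through each enrollment:
  - enrollment 1 (Eli): course_id=4 -> matches Algorithms
  - enrollment 2 (Iris): course_id=3 -> matches Linear Algebra
  - enrollment 3 (Hank): course_id=NULL, no match -> kept with NULL
  - enrollment 4 (Mia): course_id=6 -> matches Economics
  - enrollment 5 (Chris): course_id=3 -> matches Linear Algebra
  - enrollment 6 (Sam): course_id=NULL, no match -> kept with NULL
  - enrollment 7 (Yara): course_id=3 -> matches Linear Algebra
All 7 rows appear; 2 have NULL course.

SQL:
SELECT a.student, b.title AS course
FROM enrollments a
LEFT JOIN courses b ON a.course_id = b.id

Result:
student | course        
--------+---------------
Eli     | Algorithms    
Iris    | Linear Algebra
Hank    | NULL          
Mia     | Economics     
Chris   | Linear Algebra
Sam     | NULL          
Yara    | Linear Algebra


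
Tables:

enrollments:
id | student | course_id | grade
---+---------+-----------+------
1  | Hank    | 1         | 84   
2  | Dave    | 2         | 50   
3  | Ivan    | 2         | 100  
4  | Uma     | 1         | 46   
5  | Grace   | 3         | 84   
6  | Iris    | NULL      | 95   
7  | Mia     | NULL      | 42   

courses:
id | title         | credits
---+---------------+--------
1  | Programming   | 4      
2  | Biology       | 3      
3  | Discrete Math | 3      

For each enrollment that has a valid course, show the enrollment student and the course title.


INNER JOIN keeps only enrollments rows whose course_id matches an id in courses. Walk through each enrollment:
  - enrollment 1 (Hank): course_id=1 -> matches Programming
  - enrollment 2 (Dave): course_id=2 -> matches Biology
  - enrollment 3 (Ivan): course_id=2 -> matches Biology
  - enrollment 4 (Uma): course_id=1 -> matches Programming
  - enrollment 5 (Grace): course_id=3 -> matches Discrete Math
  - enrollment 6 (Iris): course_id=NULL, no match -> dropped
  - enrollment 7 (Mia): course_id=NULL, no match -> dropped
So 2 of 7 rows are dropped.

SQL:
SELECT a.student, b.title AS course
FROM enrollments a
INNER JOIN courses b ON a.course_id = b.id

Result:
student | course       
--------+--------------
Hank    | Programming  
Dave    | Biology      
Ivan    | Biology      
Uma     | Programming  
Grace   | Discrete Math


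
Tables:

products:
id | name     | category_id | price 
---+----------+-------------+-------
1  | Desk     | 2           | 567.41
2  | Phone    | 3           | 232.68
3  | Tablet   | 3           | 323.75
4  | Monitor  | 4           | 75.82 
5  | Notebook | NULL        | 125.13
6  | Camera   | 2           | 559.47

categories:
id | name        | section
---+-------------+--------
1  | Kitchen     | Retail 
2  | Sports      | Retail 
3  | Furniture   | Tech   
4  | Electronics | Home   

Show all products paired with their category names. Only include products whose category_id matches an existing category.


INNER JOIN keeps only products rows whose category_id matches an id in categories. Walk through each product:
  - product 1 (Desk): category_id=2 -> matches Sports
  - product 2 (Phone): category_id=3 -> matches Furniture
  - product 3 (Tablet): category_id=3 -> matches Furniture
  - product 4 (Monitor): category_id=4 -> matches Electronics
  - product 5 (Notebook): category_id=NULL, no match -> dropped
  - product 6 (Camera): category_id=2 -> matches Sports
So 1 of 6 rows is dropped.

SQL:
SELECT a.name, b.name AS category
FROM products a
INNER JOIN categories b ON a.category_id = b.id

Result:
name    | category   
--------+------------
Desk    | Sports     
Phone   | Furniture  
Tablet  | Furniture  
Monitor | Electronics
Camera  | Sports     


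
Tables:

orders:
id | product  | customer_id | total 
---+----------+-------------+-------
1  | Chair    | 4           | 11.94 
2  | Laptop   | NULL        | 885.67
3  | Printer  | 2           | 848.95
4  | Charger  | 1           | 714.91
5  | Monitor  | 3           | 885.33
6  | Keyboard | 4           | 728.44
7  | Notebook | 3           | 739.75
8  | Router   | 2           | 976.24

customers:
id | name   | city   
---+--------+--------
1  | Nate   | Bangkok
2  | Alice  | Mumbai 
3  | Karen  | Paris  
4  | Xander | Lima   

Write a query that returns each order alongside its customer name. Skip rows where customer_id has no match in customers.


INNER JOIN keeps only orders rows whose customer_id matches an id in customers. Walk through each order:
  - order 1 (Chair): customer_id=4 -> matches Xander
  - order 2 (Laptop): customer_id=NULL, no match -> dropped
  - order 3 (Printer): customer_id=2 -> matches Alice
  - order 4 (Charger): customer_id=1 -> matches Nate
  - order 5 (Monitor): customer_id=3 -> matches Karen
  - order 6 (Keyboard): customer_id=4 -> matches Xander
  - order 7 (Notebook): customer_id=3 -> matches Karen
  - order 8 (Router): customer_id=2 -> matches Alice
So 1 of 8 rows is dropped.

SQL:
SELECT a.product, b.name AS customer
FROM orders a
INNER JOIN customers b ON a.customer_id = b.id

Result:
product  | customer
---------+---------
Chair    | Xander  
Printer  | Alice   
Charger  | Nate    
Monitor  | Karen   
Keyboard | Xander  
Notebook | Karen   
Router   | Alice   


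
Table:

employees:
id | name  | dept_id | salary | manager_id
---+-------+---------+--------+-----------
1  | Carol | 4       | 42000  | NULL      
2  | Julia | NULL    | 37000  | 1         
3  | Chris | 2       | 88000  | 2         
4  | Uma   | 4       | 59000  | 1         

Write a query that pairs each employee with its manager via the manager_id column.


This is a self-join: employees is joined to a second copy of itself, matching each row's manager_id to another row's id. Use LEFT JOIN so rows with manager_id=NULL are kept.
  - employee 1 (Carol): manager_id=NULL -> NULL
  - employee 2 (Julia): manager_id=1 -> Carol
  - employee 3 (Chris): manager_id=2 -> Julia
  - employee 4 (Uma): manager_id=1 -> Carol

SQL:
SELECT a.name AS item, b.name AS manager
FROM employees a
LEFT JOIN employees b ON a.manager_id = b.id

Result:
item  | manager
------+--------
Carol | NULL   
Julia | Carol  
Chris | Julia  
Uma   | Carol  


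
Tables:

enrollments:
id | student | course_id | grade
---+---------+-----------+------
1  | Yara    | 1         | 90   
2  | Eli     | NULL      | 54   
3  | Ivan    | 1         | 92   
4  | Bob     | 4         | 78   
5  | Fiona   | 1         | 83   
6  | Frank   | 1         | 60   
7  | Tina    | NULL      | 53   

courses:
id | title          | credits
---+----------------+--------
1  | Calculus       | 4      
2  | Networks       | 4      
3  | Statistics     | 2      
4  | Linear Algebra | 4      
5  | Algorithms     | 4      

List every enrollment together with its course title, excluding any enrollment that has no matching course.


INNER JOIN keeps only enrollments rows whose course_id matches an id in courses. Walk through each enrollment:
  - enrollment 1 (Yara): course_id=1 -> matches Calculus
  - enrollment 2 (Eli): course_id=NULL, no match -> dropped
  - enrollment 3 (Ivan): course_id=1 -> matches Calculus
  - enrollment 4 (Bob): course_id=4 -> matches Linear Algebra
  - enrollment 5 (Fiona): course_id=1 -> matches Calculus
  - enrollment 6 (Frank): course_id=1 -> matches Calculus
  - enrollment 7 (Tina): course_id=NULL, no match -> dropped
So 2 of 7 rows are dropped.

SQL:
SELECT a.student, b.title AS course
FROM enrollments a
INNER JOIN courses b ON a.course_id = b.id

Result:
student | course        
--------+---------------
Yara    | Calculus      
Ivan    | Calculus      
Bob     | Linear Algebra
Fiona   | Calculus      
Frank   | Calculus      


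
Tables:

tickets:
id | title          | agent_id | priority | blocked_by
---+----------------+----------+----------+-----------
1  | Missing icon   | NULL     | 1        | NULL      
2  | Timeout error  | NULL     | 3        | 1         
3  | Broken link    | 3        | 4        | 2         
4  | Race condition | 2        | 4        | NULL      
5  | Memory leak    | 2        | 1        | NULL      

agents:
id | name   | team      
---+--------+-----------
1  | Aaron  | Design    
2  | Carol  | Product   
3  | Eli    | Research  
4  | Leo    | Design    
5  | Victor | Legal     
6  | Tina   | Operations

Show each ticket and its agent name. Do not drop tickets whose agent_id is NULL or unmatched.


LEFT JOIN keeps every row from tickets (the left table); where agent_id has no match in agents, the agent columns become NULL. Walk through each ticket:
  - ticket 1 (Missing icon): agent_id=NULL, no match -> kept with NULL
  - ticket 2 (Timeout error): agent_id=NULL, no match -> kept with NULL
  - ticket 3 (Broken link): agent_id=3 -> matches Eli
  - ticket 4 (Race condition): agent_id=2 -> matches Carol
  - ticket 5 (Memory leak): agent_id=2 -> matches Carol
All 5 rows appear; 2 have NULL agent.

SQL:
SELECT a.title, b.name AS agent
FROM tickets a
LEFT JOIN agents b ON a.agent_id = b.id

Result:
title          | agent
---------------+------
Missing icon   | NULL 
Timeout error  | NULL 
Broken link    | Eli  
Race condition | Carol
Memory leak    | Carol


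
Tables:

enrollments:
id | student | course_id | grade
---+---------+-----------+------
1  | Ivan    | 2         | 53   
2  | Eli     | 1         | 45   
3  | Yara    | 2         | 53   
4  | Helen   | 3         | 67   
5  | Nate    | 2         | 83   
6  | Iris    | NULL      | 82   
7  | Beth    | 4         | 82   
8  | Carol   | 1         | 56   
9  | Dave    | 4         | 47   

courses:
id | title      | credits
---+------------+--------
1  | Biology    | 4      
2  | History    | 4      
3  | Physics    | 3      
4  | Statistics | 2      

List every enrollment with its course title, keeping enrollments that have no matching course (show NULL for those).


LEFT JOIN keeps every row from enrollments (the left table); where course_id has no match in courses, the course columns become NULL. Walk through each enrollment:
  - enrollment 1 (Ivan): course_id=2 -> matches History
  - enrollment 2 (Eli): course_id=1 -> matches Biology
  - enrollment 3 (Yara): course_id=2 -> matches History
  - enrollment 4 (Helen): course_id=3 -> matches Physics
  - enrollment 5 (Nate): course_id=2 -> matches History
  - enrollment 6 (Iris): course_id=NULL, no match -> kept with NULL
  - enrollment 7 (Beth): course_id=4 -> matches Statistics
  - enrollment 8 (Carol): course_id=1 -> matches Biology
  - enrollment 9 (Dave): course_id=4 -> matches Statistics
All 9 rows appear; 1 has NULL course.

SQL:
SELECT a.student, b.title AS course
FROM enrollments a
LEFT JOIN courses b ON a.course_id = b.id

Result:
student | course    
--------+-----------
Ivan    | History   
Eli     | Biology   
Yara    | History   
Helen   | Physics   
Nate    | History   
Iris    | NULL      
Beth    | Statistics
Carol   | Biology   
Dave    | Statistics


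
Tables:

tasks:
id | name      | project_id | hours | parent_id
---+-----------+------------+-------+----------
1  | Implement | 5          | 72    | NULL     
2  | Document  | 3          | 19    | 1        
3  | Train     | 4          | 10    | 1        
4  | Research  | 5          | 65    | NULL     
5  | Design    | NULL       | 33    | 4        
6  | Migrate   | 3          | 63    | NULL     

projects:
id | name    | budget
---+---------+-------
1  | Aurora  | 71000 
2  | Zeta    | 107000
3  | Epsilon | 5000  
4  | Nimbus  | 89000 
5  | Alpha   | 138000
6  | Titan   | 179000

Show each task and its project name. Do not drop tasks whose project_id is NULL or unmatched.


LEFT JOIN keeps every row from tasks (the left table); where project_id has no match in projects, the project columns become NULL. Walk through each task:
  - task 1 (Implement): project_id=5 -> matches Alpha
  - task 2 (Document): project_id=3 -> matches Epsilon
  - task 3 (Train): project_id=4 -> matches Nimbus
  - task 4 (Research): project_id=5 -> matches Alpha
  - task 5 (Design): project_id=NULL, no match -> kept with NULL
  - task 6 (Migrate): project_id=3 -> matches Epsilon
All 6 rows appear; 1 has NULL project.

SQL:
SELECT a.name, b.name AS project
FROM tasks a
LEFT JOIN projects b ON a.project_id = b.id

Result:
name      | project
----------+--------
Implement | Alpha  
Document  | Epsilon
Train     | Nimbus 
Research  | Alpha  
Design    | NULL   
Migrate   | Epsilon


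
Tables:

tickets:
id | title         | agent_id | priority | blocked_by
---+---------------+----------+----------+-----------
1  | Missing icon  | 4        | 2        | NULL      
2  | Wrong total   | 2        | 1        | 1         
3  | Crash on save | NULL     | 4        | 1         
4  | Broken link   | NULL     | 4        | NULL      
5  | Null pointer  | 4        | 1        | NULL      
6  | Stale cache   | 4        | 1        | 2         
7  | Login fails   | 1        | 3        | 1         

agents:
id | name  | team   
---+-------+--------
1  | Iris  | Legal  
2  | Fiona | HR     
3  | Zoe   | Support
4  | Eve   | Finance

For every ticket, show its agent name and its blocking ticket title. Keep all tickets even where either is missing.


Two LEFT JOINs from the same base table tickets: one to agents via agent_id, one to tickets itself via blocked_by. Both are LEFT so every ticket is preserved.
Match against agents:
  - ticket 1 (Missing icon): agent_id=4 -> matches Eve
  - ticket 2 (Wrong total): agent_id=2 -> matches Fiona
  - ticket 3 (Crash on save): agent_id=NULL, no match -> kept with NULL
  - ticket 4 (Broken link): agent_id=NULL, no match -> kept with NULL
  - ticket 5 (Null pointer): agent_id=4 -> matches Eve
  - ticket 6 (Stale cache): agent_id=4 -> matches Eve
  - ticket 7 (Login fails): agent_id=1 -> matches Iris
Match against tickets (self):
  - ticket 1 (Missing icon): blocked_by=NULL -> NULL
  - ticket 2 (Wrong total): blocked_by=1 -> Missing icon
  - ticket 3 (Crash on save): blocked_by=1 -> Missing icon
  - ticket 4 (Broken link): blocked_by=NULL -> NULL
  - ticket 5 (Null pointer): blocked_by=NULL -> NULL
  - ticket 6 (Stale cache): blocked_by=2 -> Wrong total
  - ticket 7 (Login fails): blocked_by=1 -> Missing icon

SQL:
SELECT a.title, b.name AS agent, c.title AS blocked_by
FROM tickets a
LEFT JOIN agents b ON a.agent_id = b.id
LEFT JOIN tickets c ON a.blocked_by = c.id

Result:
title         | agent | blocked_by  
--------------+-------+-------------
Missing icon  | Eve   | NULL        
Wrong total   | Fiona | Missing icon
Crash on save | NULL  | Missing icon
Broken link   | NULL  | NULL        
Null pointer  | Eve   | NULL        
Stale cache   | Eve   | Wrong total 
Login fails   | Iris  | Missing icon


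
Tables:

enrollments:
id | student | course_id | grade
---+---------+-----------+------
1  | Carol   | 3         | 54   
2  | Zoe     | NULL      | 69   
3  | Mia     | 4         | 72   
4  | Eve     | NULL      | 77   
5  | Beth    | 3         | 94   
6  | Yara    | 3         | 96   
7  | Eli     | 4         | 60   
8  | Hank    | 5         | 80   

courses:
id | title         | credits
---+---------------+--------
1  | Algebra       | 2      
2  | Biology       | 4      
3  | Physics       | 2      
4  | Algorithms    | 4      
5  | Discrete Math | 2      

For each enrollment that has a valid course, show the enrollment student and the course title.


INNER JOIN keeps only enrollments rows whose course_id matches an id in courses. Walk through each enrollment:
  - enrollment 1 (Carol): course_id=3 -> matches Physics
  - enrollment 2 (Zoe): course_id=NULL, no match -> dropped
  - enrollment 3 (Mia): course_id=4 -> matches Algorithms
  - enrollment 4 (Eve): course_id=NULL, no match -> dropped
  - enrollment 5 (Beth): course_id=3 -> matches Physics
  - enrollment 6 (Yara): course_id=3 -> matches Physics
  - enrollment 7 (Eli): course_id=4 -> matches Algorithms
  - enrollment 8 (Hank): course_id=5 -> matches Discrete Math
So 2 of 8 rows are dropped.

SQL:
SELECT a.student, b.title AS course
FROM enrollments a
INNER JOIN courses b ON a.course_id = b.id

Result:
student | course       
--------+--------------
Carol   | Physics      
Mia     | Algorithms   
Beth    | Physics      
Yara    | Physics      
Eli     | Algorithms   
Hank    | Discrete Math


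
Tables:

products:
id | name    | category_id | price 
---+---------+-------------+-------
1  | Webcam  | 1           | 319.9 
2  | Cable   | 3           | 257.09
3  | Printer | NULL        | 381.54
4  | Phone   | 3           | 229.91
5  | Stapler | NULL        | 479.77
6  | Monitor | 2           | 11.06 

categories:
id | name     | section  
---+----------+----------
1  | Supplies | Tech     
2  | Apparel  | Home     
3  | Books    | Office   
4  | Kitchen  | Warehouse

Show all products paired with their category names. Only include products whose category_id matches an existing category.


INNER JOIN keeps only products rows whose category_id matches an id in categories. Walk through each product:
  - product 1 (Webcam): category_id=1 -> matches Supplies
  - product 2 (Cable): category_id=3 -> matches Books
  - product 3 (Printer): category_id=NULL, no match -> dropped
  - product 4 (Phone): category_id=3 -> matches Books
  - product 5 (Stapler): category_id=NULL, no match -> dropped
  - product 6 (Monitor): category_id=2 -> matches Apparel
So 2 of 6 rows are dropped.

SQL:
SELECT a.name, b.name AS category
FROM products a
INNER JOIN categories b ON a.category_id = b.id

Result:
name    | category
--------+---------
Webcam  | Supplies
Cable   | Books   
Phone   | Books   
Monitor | Apparel 


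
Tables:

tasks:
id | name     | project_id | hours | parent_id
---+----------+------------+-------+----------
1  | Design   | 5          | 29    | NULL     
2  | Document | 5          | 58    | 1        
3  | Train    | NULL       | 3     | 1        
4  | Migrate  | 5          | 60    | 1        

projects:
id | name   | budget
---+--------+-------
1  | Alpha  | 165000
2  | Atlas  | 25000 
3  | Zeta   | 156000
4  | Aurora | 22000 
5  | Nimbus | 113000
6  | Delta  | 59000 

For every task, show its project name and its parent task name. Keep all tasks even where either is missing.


Two LEFT JOINs from the same base table tasks: one to projects via project_id, one to tasks itself via parent_id. Both are LEFT so every task is preserved.
Match against projects:
  - task 1 (Design): project_id=5 -> matches Nimbus
  - task 2 (Document): project_id=5 -> matches Nimbus
  - task 3 (Train): project_id=NULL, no match -> kept with NULL
  - task 4 (Migrate): project_id=5 -> matches Nimbus
Match against tasks (self):
  - task 1 (Design): parent_id=NULL -> NULL
  - task 2 (Document): parent_id=1 -> Design
  - task 3 (Train): parent_id=1 -> Design
  - task 4 (Migrate): parent_id=1 -> Design

SQL:
SELECT a.name, b.name AS project, c.name AS parent
FROM tasks a
LEFT JOIN projects b ON a.project_id = b.id
LEFT JOIN tasks c ON a.parent_id = c.id

Result:
name     | project | parent
---------+---------+-------
Design   | Nimbus  | NULL  
Document | Nimbus  | Design
Train    | NULL    | Design
Migrate  | Nimbus  | Design


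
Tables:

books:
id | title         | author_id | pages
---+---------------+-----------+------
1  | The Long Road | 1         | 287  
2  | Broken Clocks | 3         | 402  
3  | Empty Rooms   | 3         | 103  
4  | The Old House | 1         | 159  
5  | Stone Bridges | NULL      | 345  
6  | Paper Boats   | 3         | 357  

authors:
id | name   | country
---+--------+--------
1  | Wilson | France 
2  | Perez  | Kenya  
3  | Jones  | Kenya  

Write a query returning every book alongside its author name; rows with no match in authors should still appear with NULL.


LEFT JOIN keeps every row from books (the left table); where author_id has no match in authors, the author columns become NULL. Walk through each book:
  - book 1 (The Long Road): author_id=1 -> matches Wilson
  - book 2 (Broken Clocks): author_id=3 -> matches Jones
  - book 3 (Empty Rooms): author_id=3 -> matches Jones
  - book 4 (The Old House): author_id=1 -> matches Wilson
  - book 5 (Stone Bridges): author_id=NULL, no match -> kept with NULL
  - book 6 (Paper Boats): author_id=3 -> matches Jones
All 6 rows appear; 1 has NULL author.

SQL:
SELECT a.title, b.name AS author
FROM books a
LEFT JOIN authors b ON a.author_id = b.id

Result:
title         | author
--------------+-------
The Long Road | Wilson
Broken Clocks | Jones 
Empty Rooms   | Jones 
The Old House | Wilson
Stone Bridges | NULL  
Paper Boats   | Jones 


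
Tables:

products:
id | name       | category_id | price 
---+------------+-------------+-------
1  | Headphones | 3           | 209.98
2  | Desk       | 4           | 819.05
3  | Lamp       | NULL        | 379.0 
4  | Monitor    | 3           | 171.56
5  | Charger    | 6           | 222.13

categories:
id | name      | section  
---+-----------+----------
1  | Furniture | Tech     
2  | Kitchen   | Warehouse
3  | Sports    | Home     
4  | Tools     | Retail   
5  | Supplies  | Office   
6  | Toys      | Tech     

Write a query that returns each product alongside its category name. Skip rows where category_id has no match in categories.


INNER JOIN keeps only products rows whose category_id matches an id in categories. Walk through each product:
  - product 1 (Headphones): category_id=3 -> matches Sports
  - product 2 (Desk): category_id=4 -> matches Tools
  - product 3 (Lamp): category_id=NULL, no match -> dropped
  - product 4 (Monitor): category_id=3 -> matches Sports
  - product 5 (Charger): category_id=6 -> matches Toys
So 1 of 5 rows is dropped.

SQL:
SELECT a.name, b.name AS category
FROM products a
INNER JOIN categories b ON a.category_id = b.id

Result:
name       | category
-----------+---------
Headphones | Sports  
Desk       | Tools   
Monitor    | Sports  
Charger    | Toys    


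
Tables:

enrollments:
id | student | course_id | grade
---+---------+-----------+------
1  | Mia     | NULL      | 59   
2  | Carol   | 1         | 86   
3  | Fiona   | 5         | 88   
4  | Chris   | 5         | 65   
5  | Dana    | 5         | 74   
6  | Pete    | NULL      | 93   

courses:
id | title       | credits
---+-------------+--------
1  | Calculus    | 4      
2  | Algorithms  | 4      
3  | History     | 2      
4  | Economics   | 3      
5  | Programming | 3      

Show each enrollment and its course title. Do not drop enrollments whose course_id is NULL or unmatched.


LEFT JOIN keeps every row from enrollments (the left table); where course_id has no match in courses, the course columns become NULL. Walk through each enrollment:
  - enrollment 1 (Mia): course_id=NULL, no match -> kept with NULL
  - enrollment 2 (Carol): course_id=1 -> matches Calculus
  - enrollment 3 (Fiona): course_id=5 -> matches Programming
  - enrollment 4 (Chris): course_id=5 -> matches Programming
  - enrollment 5 (Dana): course_id=5 -> matches Programming
  - enrollment 6 (Pete): course_id=NULL, no match -> kept with NULL
All 6 rows appear; 2 have NULL course.

SQL:
SELECT a.student, b.title AS course
FROM enrollments a
LEFT JOIN courses b ON a.course_id = b.id

Result:
student | course     
--------+------------
Mia     | NULL       
Carol   | Calculus   
Fiona   | Programming
Chris   | Programming
Dana    | Programming
Pete    | NULL       


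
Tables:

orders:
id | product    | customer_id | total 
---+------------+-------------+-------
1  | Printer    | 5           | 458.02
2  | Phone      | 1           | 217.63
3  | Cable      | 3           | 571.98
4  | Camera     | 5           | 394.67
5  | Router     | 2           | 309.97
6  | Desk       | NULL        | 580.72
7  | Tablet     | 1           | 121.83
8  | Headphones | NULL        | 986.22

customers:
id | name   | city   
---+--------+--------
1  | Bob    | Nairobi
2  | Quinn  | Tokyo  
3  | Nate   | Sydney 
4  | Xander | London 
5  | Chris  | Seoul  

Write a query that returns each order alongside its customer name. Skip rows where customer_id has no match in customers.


INNER JOIN keeps only orders rows whose customer_id matches an id in customers. Walk through each order:
  - order 1 (Printer): customer_id=5 -> matches Chris
  - order 2 (Phone): customer_id=1 -> matches Bob
  - order 3 (Cable): customer_id=3 -> matches Nate
  - order 4 (Camera): customer_id=5 -> matches Chris
  - order 5 (Router): customer_id=2 -> matches Quinn
  - order 6 (Desk): customer_id=NULL, no match -> dropped
  - order 7 (Tablet): customer_id=1 -> matches Bob
  - order 8 (Headphones): customer_id=NULL, no match -> dropped
So 2 of 8 rows are dropped.

SQL:
SELECT a.product, b.name AS customer
FROM orders a
INNER JOIN customers b ON a.customer_id = b.id

Result:
product | customer
--------+---------
Printer | Chris   
Phone   | Bob     
Cable   | Nate    
Camera  | Chris   
Router  | Quinn   
Tablet  | Bob     
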